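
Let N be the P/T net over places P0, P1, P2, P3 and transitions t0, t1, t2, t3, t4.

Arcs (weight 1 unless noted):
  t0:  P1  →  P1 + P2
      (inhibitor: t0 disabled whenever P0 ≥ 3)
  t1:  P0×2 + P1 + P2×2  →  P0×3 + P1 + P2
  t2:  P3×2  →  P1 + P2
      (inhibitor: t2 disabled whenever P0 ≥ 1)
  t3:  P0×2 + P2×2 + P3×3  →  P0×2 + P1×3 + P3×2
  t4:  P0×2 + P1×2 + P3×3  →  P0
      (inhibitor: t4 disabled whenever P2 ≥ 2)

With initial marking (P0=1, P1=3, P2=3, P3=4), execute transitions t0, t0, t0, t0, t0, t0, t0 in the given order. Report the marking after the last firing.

(P0=1, P1=3, P2=10, P3=4)

step 1: fire t0:  (P0=1, P1=3, P2=3, P3=4) → (P0=1, P1=3, P2=4, P3=4)
step 2: fire t0:  (P0=1, P1=3, P2=4, P3=4) → (P0=1, P1=3, P2=5, P3=4)
step 3: fire t0:  (P0=1, P1=3, P2=5, P3=4) → (P0=1, P1=3, P2=6, P3=4)
step 4: fire t0:  (P0=1, P1=3, P2=6, P3=4) → (P0=1, P1=3, P2=7, P3=4)
step 5: fire t0:  (P0=1, P1=3, P2=7, P3=4) → (P0=1, P1=3, P2=8, P3=4)
step 6: fire t0:  (P0=1, P1=3, P2=8, P3=4) → (P0=1, P1=3, P2=9, P3=4)
step 7: fire t0:  (P0=1, P1=3, P2=9, P3=4) → (P0=1, P1=3, P2=10, P3=4)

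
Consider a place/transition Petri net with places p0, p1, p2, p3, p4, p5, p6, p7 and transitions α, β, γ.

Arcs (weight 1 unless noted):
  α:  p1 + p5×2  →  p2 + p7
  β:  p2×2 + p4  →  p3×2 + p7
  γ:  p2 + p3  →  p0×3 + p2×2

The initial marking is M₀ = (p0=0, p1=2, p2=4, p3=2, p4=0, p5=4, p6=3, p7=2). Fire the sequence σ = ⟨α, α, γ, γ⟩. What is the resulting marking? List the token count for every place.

step 1: fire α:  (p0=0, p1=2, p2=4, p3=2, p4=0, p5=4, p6=3, p7=2) → (p0=0, p1=1, p2=5, p3=2, p4=0, p5=2, p6=3, p7=3)
step 2: fire α:  (p0=0, p1=1, p2=5, p3=2, p4=0, p5=2, p6=3, p7=3) → (p0=0, p1=0, p2=6, p3=2, p4=0, p5=0, p6=3, p7=4)
step 3: fire γ:  (p0=0, p1=0, p2=6, p3=2, p4=0, p5=0, p6=3, p7=4) → (p0=3, p1=0, p2=7, p3=1, p4=0, p5=0, p6=3, p7=4)
step 4: fire γ:  (p0=3, p1=0, p2=7, p3=1, p4=0, p5=0, p6=3, p7=4) → (p0=6, p1=0, p2=8, p3=0, p4=0, p5=0, p6=3, p7=4)

(p0=6, p1=0, p2=8, p3=0, p4=0, p5=0, p6=3, p7=4)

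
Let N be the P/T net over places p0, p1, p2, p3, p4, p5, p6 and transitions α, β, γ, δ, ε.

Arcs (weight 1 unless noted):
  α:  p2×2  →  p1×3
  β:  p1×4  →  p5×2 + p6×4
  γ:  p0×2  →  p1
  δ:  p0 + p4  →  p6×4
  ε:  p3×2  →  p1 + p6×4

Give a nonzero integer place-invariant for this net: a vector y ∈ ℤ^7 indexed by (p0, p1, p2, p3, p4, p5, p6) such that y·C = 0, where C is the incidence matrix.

Incidence matrix C (rows=places, cols=transitions):
        α    β    γ    δ    ε
   p0   0    0   -2   -1    0
   p1   3   -4    1    0    1
   p2  -2    0    0    0    0
   p3   0    0    0    0   -2
   p4   0    0    0   -1    0
   p5   0    2    0    0    0
   p6   0    4    0    4    4

Candidate y = [1, 2, 3, 1, -1, 4, 0]; check y·C column-wise:
  col α: 1·0 + 2·3 + 3·-2 + 1·0 + -1·0 + 4·0 = 0
  col β: 1·0 + 2·-4 + 3·0 + 1·0 + -1·0 + 4·2 + 0·4 = 0
  col γ: 1·-2 + 2·1 + 3·0 + 1·0 + -1·0 + 4·0 = 0
  col δ: 1·-1 + 2·0 + 3·0 + 1·0 + -1·-1 + 4·0 + 0·4 = 0
  col ε: 1·0 + 2·1 + 3·0 + 1·-2 + -1·0 + 4·0 + 0·4 = 0

y = (p0:1, p1:2, p2:3, p3:1, p4:-1, p5:4, p6:0)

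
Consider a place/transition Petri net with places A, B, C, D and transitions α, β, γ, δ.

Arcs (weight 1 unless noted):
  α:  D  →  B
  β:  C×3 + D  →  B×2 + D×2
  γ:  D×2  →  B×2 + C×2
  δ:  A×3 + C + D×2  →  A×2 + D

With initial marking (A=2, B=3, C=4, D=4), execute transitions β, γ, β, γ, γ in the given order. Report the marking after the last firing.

step 1: fire β:  (A=2, B=3, C=4, D=4) → (A=2, B=5, C=1, D=5)
step 2: fire γ:  (A=2, B=5, C=1, D=5) → (A=2, B=7, C=3, D=3)
step 3: fire β:  (A=2, B=7, C=3, D=3) → (A=2, B=9, C=0, D=4)
step 4: fire γ:  (A=2, B=9, C=0, D=4) → (A=2, B=11, C=2, D=2)
step 5: fire γ:  (A=2, B=11, C=2, D=2) → (A=2, B=13, C=4, D=0)

(A=2, B=13, C=4, D=0)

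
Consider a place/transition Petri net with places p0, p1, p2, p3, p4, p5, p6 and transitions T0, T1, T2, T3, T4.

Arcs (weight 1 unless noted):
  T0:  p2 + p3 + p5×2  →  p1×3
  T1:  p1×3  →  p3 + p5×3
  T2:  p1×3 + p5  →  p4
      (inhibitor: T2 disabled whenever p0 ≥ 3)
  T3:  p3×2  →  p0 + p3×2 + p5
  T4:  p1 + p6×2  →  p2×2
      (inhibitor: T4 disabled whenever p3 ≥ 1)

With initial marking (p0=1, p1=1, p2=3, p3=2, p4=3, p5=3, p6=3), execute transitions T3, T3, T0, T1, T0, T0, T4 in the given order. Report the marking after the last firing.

step 1: fire T3:  (p0=1, p1=1, p2=3, p3=2, p4=3, p5=3, p6=3) → (p0=2, p1=1, p2=3, p3=2, p4=3, p5=4, p6=3)
step 2: fire T3:  (p0=2, p1=1, p2=3, p3=2, p4=3, p5=4, p6=3) → (p0=3, p1=1, p2=3, p3=2, p4=3, p5=5, p6=3)
step 3: fire T0:  (p0=3, p1=1, p2=3, p3=2, p4=3, p5=5, p6=3) → (p0=3, p1=4, p2=2, p3=1, p4=3, p5=3, p6=3)
step 4: fire T1:  (p0=3, p1=4, p2=2, p3=1, p4=3, p5=3, p6=3) → (p0=3, p1=1, p2=2, p3=2, p4=3, p5=6, p6=3)
step 5: fire T0:  (p0=3, p1=1, p2=2, p3=2, p4=3, p5=6, p6=3) → (p0=3, p1=4, p2=1, p3=1, p4=3, p5=4, p6=3)
step 6: fire T0:  (p0=3, p1=4, p2=1, p3=1, p4=3, p5=4, p6=3) → (p0=3, p1=7, p2=0, p3=0, p4=3, p5=2, p6=3)
step 7: fire T4:  (p0=3, p1=7, p2=0, p3=0, p4=3, p5=2, p6=3) → (p0=3, p1=6, p2=2, p3=0, p4=3, p5=2, p6=1)

(p0=3, p1=6, p2=2, p3=0, p4=3, p5=2, p6=1)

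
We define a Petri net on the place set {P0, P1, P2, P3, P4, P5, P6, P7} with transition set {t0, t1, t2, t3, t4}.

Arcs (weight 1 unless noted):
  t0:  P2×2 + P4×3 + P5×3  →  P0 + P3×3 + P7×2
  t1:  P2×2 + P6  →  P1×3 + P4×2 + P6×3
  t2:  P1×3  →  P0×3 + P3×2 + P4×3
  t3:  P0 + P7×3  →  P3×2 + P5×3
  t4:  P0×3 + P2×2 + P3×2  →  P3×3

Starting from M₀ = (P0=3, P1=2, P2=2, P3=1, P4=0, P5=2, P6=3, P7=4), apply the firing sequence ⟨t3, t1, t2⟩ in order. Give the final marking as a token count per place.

step 1: fire t3:  (P0=3, P1=2, P2=2, P3=1, P4=0, P5=2, P6=3, P7=4) → (P0=2, P1=2, P2=2, P3=3, P4=0, P5=5, P6=3, P7=1)
step 2: fire t1:  (P0=2, P1=2, P2=2, P3=3, P4=0, P5=5, P6=3, P7=1) → (P0=2, P1=5, P2=0, P3=3, P4=2, P5=5, P6=5, P7=1)
step 3: fire t2:  (P0=2, P1=5, P2=0, P3=3, P4=2, P5=5, P6=5, P7=1) → (P0=5, P1=2, P2=0, P3=5, P4=5, P5=5, P6=5, P7=1)

(P0=5, P1=2, P2=0, P3=5, P4=5, P5=5, P6=5, P7=1)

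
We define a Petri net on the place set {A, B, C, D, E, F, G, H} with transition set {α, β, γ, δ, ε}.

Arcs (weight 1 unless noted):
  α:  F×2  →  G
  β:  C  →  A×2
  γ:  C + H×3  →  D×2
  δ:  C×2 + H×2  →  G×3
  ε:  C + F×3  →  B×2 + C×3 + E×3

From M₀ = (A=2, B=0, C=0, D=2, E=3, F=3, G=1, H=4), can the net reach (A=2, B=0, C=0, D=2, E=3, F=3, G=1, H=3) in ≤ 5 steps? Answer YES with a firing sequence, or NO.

depth 0: 1 marking
depth 1: 2 markings reached so far
depth 2: 2 markings reached so far
(frontier empty at depth 2; search complete)
target is not among the 2 markings reachable within 5 steps

NO — not reachable within 5 firings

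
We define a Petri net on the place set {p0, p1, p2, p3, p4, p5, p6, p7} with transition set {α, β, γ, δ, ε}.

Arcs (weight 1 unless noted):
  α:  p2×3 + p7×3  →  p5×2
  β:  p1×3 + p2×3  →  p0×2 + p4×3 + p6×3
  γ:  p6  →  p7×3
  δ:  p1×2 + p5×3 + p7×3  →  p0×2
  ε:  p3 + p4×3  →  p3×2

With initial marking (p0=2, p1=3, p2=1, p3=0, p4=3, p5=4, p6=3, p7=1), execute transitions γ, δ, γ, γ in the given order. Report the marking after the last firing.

(p0=4, p1=1, p2=1, p3=0, p4=3, p5=1, p6=0, p7=7)

step 1: fire γ:  (p0=2, p1=3, p2=1, p3=0, p4=3, p5=4, p6=3, p7=1) → (p0=2, p1=3, p2=1, p3=0, p4=3, p5=4, p6=2, p7=4)
step 2: fire δ:  (p0=2, p1=3, p2=1, p3=0, p4=3, p5=4, p6=2, p7=4) → (p0=4, p1=1, p2=1, p3=0, p4=3, p5=1, p6=2, p7=1)
step 3: fire γ:  (p0=4, p1=1, p2=1, p3=0, p4=3, p5=1, p6=2, p7=1) → (p0=4, p1=1, p2=1, p3=0, p4=3, p5=1, p6=1, p7=4)
step 4: fire γ:  (p0=4, p1=1, p2=1, p3=0, p4=3, p5=1, p6=1, p7=4) → (p0=4, p1=1, p2=1, p3=0, p4=3, p5=1, p6=0, p7=7)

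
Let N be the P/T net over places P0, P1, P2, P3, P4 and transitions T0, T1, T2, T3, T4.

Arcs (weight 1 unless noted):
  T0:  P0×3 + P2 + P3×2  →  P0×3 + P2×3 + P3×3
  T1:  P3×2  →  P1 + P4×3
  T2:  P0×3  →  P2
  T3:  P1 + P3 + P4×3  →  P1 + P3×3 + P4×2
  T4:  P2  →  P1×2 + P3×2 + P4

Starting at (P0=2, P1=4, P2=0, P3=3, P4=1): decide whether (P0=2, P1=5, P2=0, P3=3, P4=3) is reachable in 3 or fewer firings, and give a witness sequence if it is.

step 1: fire T1:  (P0=2, P1=4, P2=0, P3=3, P4=1) → (P0=2, P1=5, P2=0, P3=1, P4=4)
step 2: fire T3:  (P0=2, P1=5, P2=0, P3=1, P4=4) → (P0=2, P1=5, P2=0, P3=3, P4=3)

YES — reachable via ⟨T1, T3⟩ (2 firings)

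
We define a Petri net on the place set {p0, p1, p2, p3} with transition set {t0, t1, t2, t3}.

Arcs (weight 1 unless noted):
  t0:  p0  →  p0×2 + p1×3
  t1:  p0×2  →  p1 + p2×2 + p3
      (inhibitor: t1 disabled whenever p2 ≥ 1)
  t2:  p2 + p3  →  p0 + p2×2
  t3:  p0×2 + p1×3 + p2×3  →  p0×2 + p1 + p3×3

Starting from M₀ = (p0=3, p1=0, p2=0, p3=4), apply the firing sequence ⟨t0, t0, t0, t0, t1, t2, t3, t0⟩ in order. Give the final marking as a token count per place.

(p0=7, p1=14, p2=0, p3=7)

step 1: fire t0:  (p0=3, p1=0, p2=0, p3=4) → (p0=4, p1=3, p2=0, p3=4)
step 2: fire t0:  (p0=4, p1=3, p2=0, p3=4) → (p0=5, p1=6, p2=0, p3=4)
step 3: fire t0:  (p0=5, p1=6, p2=0, p3=4) → (p0=6, p1=9, p2=0, p3=4)
step 4: fire t0:  (p0=6, p1=9, p2=0, p3=4) → (p0=7, p1=12, p2=0, p3=4)
step 5: fire t1:  (p0=7, p1=12, p2=0, p3=4) → (p0=5, p1=13, p2=2, p3=5)
step 6: fire t2:  (p0=5, p1=13, p2=2, p3=5) → (p0=6, p1=13, p2=3, p3=4)
step 7: fire t3:  (p0=6, p1=13, p2=3, p3=4) → (p0=6, p1=11, p2=0, p3=7)
step 8: fire t0:  (p0=6, p1=11, p2=0, p3=7) → (p0=7, p1=14, p2=0, p3=7)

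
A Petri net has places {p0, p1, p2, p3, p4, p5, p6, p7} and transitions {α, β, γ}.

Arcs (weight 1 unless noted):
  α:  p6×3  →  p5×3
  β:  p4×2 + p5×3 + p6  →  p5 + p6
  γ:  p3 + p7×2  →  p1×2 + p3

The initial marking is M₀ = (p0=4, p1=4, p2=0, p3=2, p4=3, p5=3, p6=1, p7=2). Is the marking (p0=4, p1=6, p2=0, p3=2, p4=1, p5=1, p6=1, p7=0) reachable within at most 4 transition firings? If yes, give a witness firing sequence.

step 1: fire β:  (p0=4, p1=4, p2=0, p3=2, p4=3, p5=3, p6=1, p7=2) → (p0=4, p1=4, p2=0, p3=2, p4=1, p5=1, p6=1, p7=2)
step 2: fire γ:  (p0=4, p1=4, p2=0, p3=2, p4=1, p5=1, p6=1, p7=2) → (p0=4, p1=6, p2=0, p3=2, p4=1, p5=1, p6=1, p7=0)

YES — reachable via ⟨β, γ⟩ (2 firings)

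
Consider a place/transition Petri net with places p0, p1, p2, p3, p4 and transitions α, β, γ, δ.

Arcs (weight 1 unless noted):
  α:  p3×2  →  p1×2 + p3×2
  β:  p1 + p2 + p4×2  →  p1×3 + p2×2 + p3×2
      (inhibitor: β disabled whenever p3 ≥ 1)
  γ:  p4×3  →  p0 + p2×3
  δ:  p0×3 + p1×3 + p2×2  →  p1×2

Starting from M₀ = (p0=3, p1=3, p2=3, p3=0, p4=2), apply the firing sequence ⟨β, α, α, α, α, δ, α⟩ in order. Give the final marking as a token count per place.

step 1: fire β:  (p0=3, p1=3, p2=3, p3=0, p4=2) → (p0=3, p1=5, p2=4, p3=2, p4=0)
step 2: fire α:  (p0=3, p1=5, p2=4, p3=2, p4=0) → (p0=3, p1=7, p2=4, p3=2, p4=0)
step 3: fire α:  (p0=3, p1=7, p2=4, p3=2, p4=0) → (p0=3, p1=9, p2=4, p3=2, p4=0)
step 4: fire α:  (p0=3, p1=9, p2=4, p3=2, p4=0) → (p0=3, p1=11, p2=4, p3=2, p4=0)
step 5: fire α:  (p0=3, p1=11, p2=4, p3=2, p4=0) → (p0=3, p1=13, p2=4, p3=2, p4=0)
step 6: fire δ:  (p0=3, p1=13, p2=4, p3=2, p4=0) → (p0=0, p1=12, p2=2, p3=2, p4=0)
step 7: fire α:  (p0=0, p1=12, p2=2, p3=2, p4=0) → (p0=0, p1=14, p2=2, p3=2, p4=0)

(p0=0, p1=14, p2=2, p3=2, p4=0)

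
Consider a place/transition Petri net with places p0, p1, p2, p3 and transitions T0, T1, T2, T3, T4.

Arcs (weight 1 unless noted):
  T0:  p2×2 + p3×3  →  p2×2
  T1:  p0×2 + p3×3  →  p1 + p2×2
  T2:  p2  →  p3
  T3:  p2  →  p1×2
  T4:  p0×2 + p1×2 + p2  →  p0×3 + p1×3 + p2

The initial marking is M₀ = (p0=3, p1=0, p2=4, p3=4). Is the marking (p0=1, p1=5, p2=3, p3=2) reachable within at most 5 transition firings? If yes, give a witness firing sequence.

YES — reachable via ⟨T1, T2, T3, T3⟩ (4 firings)

step 1: fire T1:  (p0=3, p1=0, p2=4, p3=4) → (p0=1, p1=1, p2=6, p3=1)
step 2: fire T2:  (p0=1, p1=1, p2=6, p3=1) → (p0=1, p1=1, p2=5, p3=2)
step 3: fire T3:  (p0=1, p1=1, p2=5, p3=2) → (p0=1, p1=3, p2=4, p3=2)
step 4: fire T3:  (p0=1, p1=3, p2=4, p3=2) → (p0=1, p1=5, p2=3, p3=2)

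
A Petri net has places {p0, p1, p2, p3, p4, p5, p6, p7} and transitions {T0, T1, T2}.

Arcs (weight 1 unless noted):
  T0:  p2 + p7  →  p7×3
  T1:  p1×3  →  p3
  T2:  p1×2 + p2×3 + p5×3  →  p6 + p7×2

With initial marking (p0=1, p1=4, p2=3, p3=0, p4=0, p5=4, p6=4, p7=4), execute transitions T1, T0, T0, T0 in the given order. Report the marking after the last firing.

(p0=1, p1=1, p2=0, p3=1, p4=0, p5=4, p6=4, p7=10)

step 1: fire T1:  (p0=1, p1=4, p2=3, p3=0, p4=0, p5=4, p6=4, p7=4) → (p0=1, p1=1, p2=3, p3=1, p4=0, p5=4, p6=4, p7=4)
step 2: fire T0:  (p0=1, p1=1, p2=3, p3=1, p4=0, p5=4, p6=4, p7=4) → (p0=1, p1=1, p2=2, p3=1, p4=0, p5=4, p6=4, p7=6)
step 3: fire T0:  (p0=1, p1=1, p2=2, p3=1, p4=0, p5=4, p6=4, p7=6) → (p0=1, p1=1, p2=1, p3=1, p4=0, p5=4, p6=4, p7=8)
step 4: fire T0:  (p0=1, p1=1, p2=1, p3=1, p4=0, p5=4, p6=4, p7=8) → (p0=1, p1=1, p2=0, p3=1, p4=0, p5=4, p6=4, p7=10)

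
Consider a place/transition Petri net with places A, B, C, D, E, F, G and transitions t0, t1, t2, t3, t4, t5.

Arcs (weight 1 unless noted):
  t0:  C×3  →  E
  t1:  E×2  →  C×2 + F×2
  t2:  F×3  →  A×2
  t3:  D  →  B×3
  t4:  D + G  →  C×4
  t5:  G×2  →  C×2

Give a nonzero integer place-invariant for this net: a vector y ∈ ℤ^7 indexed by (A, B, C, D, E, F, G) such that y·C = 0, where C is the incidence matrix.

y = (A:3, B:1, C:1, D:3, E:3, F:2, G:1)

Incidence matrix C (rows=places, cols=transitions):
       t0   t1   t2   t3   t4   t5
    A   0    0    2    0    0    0
    B   0    0    0    3    0    0
    C  -3    2    0    0    4    2
    D   0    0    0   -1   -1    0
    E   1   -2    0    0    0    0
    F   0    2   -3    0    0    0
    G   0    0    0    0   -1   -2

Candidate y = [3, 1, 1, 3, 3, 2, 1]; check y·C column-wise:
  col t0: 3·0 + 1·0 + 1·-3 + 3·0 + 3·1 + 2·0 + 1·0 = 0
  col t1: 3·0 + 1·0 + 1·2 + 3·0 + 3·-2 + 2·2 + 1·0 = 0
  col t2: 3·2 + 1·0 + 1·0 + 3·0 + 3·0 + 2·-3 + 1·0 = 0
  col t3: 3·0 + 1·3 + 1·0 + 3·-1 + 3·0 + 2·0 + 1·0 = 0
  col t4: 3·0 + 1·0 + 1·4 + 3·-1 + 3·0 + 2·0 + 1·-1 = 0
  col t5: 3·0 + 1·0 + 1·2 + 3·0 + 3·0 + 2·0 + 1·-2 = 0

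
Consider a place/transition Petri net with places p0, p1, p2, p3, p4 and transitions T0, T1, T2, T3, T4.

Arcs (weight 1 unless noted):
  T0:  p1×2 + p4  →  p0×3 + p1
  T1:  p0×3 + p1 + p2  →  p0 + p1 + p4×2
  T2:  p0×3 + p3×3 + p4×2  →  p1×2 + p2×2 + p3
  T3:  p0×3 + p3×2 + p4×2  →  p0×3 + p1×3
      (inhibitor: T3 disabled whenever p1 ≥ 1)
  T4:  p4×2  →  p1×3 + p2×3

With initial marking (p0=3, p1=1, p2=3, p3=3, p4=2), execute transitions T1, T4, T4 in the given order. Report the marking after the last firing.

(p0=1, p1=7, p2=8, p3=3, p4=0)

step 1: fire T1:  (p0=3, p1=1, p2=3, p3=3, p4=2) → (p0=1, p1=1, p2=2, p3=3, p4=4)
step 2: fire T4:  (p0=1, p1=1, p2=2, p3=3, p4=4) → (p0=1, p1=4, p2=5, p3=3, p4=2)
step 3: fire T4:  (p0=1, p1=4, p2=5, p3=3, p4=2) → (p0=1, p1=7, p2=8, p3=3, p4=0)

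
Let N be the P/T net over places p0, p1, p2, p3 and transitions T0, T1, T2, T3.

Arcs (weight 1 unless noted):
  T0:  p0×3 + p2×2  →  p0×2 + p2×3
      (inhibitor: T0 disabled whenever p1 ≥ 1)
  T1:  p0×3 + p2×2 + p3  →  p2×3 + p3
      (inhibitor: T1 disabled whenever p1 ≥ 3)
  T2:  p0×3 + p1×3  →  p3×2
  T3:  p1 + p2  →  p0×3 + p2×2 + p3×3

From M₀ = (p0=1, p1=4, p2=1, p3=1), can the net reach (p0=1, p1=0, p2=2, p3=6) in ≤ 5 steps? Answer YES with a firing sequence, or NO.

step 1: fire T3:  (p0=1, p1=4, p2=1, p3=1) → (p0=4, p1=3, p2=2, p3=4)
step 2: fire T2:  (p0=4, p1=3, p2=2, p3=4) → (p0=1, p1=0, p2=2, p3=6)

YES — reachable via ⟨T3, T2⟩ (2 firings)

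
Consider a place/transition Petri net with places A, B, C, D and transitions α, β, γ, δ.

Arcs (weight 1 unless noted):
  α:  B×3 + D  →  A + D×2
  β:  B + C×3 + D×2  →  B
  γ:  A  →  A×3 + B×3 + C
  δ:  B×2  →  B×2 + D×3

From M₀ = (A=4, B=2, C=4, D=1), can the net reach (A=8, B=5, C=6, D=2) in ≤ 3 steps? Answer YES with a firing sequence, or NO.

NO — not reachable within 3 firings

depth 0: 1 marking
depth 1: 3 markings reached so far
depth 2: 8 markings reached so far
depth 3: 17 markings reached so far
target is not among the 17 markings reachable within 3 steps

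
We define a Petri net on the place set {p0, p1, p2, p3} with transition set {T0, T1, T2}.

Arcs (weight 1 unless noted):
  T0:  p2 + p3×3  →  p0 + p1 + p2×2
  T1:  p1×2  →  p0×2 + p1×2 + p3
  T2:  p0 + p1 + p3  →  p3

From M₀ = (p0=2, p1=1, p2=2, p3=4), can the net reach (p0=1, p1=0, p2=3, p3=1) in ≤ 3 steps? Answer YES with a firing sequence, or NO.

YES — reachable via ⟨T0, T2, T2⟩ (3 firings)

step 1: fire T0:  (p0=2, p1=1, p2=2, p3=4) → (p0=3, p1=2, p2=3, p3=1)
step 2: fire T2:  (p0=3, p1=2, p2=3, p3=1) → (p0=2, p1=1, p2=3, p3=1)
step 3: fire T2:  (p0=2, p1=1, p2=3, p3=1) → (p0=1, p1=0, p2=3, p3=1)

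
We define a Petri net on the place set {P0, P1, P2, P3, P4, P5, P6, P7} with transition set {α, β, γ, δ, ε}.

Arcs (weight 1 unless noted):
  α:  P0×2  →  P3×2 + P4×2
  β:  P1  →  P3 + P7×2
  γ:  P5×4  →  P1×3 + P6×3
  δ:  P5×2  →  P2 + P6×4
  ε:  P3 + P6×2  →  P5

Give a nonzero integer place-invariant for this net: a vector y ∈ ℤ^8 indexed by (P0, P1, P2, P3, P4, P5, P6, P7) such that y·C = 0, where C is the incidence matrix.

y = (P0:1, P1:0, P2:0, P3:0, P4:1, P5:0, P6:0, P7:0)

Incidence matrix C (rows=places, cols=transitions):
        α    β    γ    δ    ε
   P0  -2    0    0    0    0
   P1   0   -1    3    0    0
   P2   0    0    0    1    0
   P3   2    1    0    0   -1
   P4   2    0    0    0    0
   P5   0    0   -4   -2    1
   P6   0    0    3    4   -2
   P7   0    2    0    0    0

Candidate y = [1, 0, 0, 0, 1, 0, 0, 0]; check y·C column-wise:
  col α: 1·-2 + 0·2 + 1·2 = 0
  col β: 1·0 + 0·-1 + 0·1 + 1·0 + 0·2 = 0
  col γ: 1·0 + 0·3 + 1·0 + 0·-4 + 0·3 = 0
  col δ: 1·0 + 0·1 + 1·0 + 0·-2 + 0·4 = 0
  col ε: 1·0 + 0·-1 + 1·0 + 0·1 + 0·-2 = 0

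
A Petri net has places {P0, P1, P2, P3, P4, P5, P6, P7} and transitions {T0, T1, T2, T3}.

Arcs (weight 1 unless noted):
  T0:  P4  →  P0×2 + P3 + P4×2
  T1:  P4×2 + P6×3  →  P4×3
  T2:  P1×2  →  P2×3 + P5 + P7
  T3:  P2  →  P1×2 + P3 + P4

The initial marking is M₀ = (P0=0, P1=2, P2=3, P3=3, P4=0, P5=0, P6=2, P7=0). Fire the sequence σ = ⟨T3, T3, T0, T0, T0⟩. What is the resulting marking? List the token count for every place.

(P0=6, P1=6, P2=1, P3=8, P4=5, P5=0, P6=2, P7=0)

step 1: fire T3:  (P0=0, P1=2, P2=3, P3=3, P4=0, P5=0, P6=2, P7=0) → (P0=0, P1=4, P2=2, P3=4, P4=1, P5=0, P6=2, P7=0)
step 2: fire T3:  (P0=0, P1=4, P2=2, P3=4, P4=1, P5=0, P6=2, P7=0) → (P0=0, P1=6, P2=1, P3=5, P4=2, P5=0, P6=2, P7=0)
step 3: fire T0:  (P0=0, P1=6, P2=1, P3=5, P4=2, P5=0, P6=2, P7=0) → (P0=2, P1=6, P2=1, P3=6, P4=3, P5=0, P6=2, P7=0)
step 4: fire T0:  (P0=2, P1=6, P2=1, P3=6, P4=3, P5=0, P6=2, P7=0) → (P0=4, P1=6, P2=1, P3=7, P4=4, P5=0, P6=2, P7=0)
step 5: fire T0:  (P0=4, P1=6, P2=1, P3=7, P4=4, P5=0, P6=2, P7=0) → (P0=6, P1=6, P2=1, P3=8, P4=5, P5=0, P6=2, P7=0)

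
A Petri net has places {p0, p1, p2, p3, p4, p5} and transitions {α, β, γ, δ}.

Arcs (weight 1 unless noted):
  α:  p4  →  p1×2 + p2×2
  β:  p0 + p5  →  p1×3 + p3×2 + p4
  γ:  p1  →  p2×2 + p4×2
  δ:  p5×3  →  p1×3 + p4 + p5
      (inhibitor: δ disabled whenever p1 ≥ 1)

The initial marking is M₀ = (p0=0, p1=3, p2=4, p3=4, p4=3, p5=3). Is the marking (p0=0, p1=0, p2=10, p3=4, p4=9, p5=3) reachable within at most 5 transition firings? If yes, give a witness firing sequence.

step 1: fire γ:  (p0=0, p1=3, p2=4, p3=4, p4=3, p5=3) → (p0=0, p1=2, p2=6, p3=4, p4=5, p5=3)
step 2: fire γ:  (p0=0, p1=2, p2=6, p3=4, p4=5, p5=3) → (p0=0, p1=1, p2=8, p3=4, p4=7, p5=3)
step 3: fire γ:  (p0=0, p1=1, p2=8, p3=4, p4=7, p5=3) → (p0=0, p1=0, p2=10, p3=4, p4=9, p5=3)

YES — reachable via ⟨γ, γ, γ⟩ (3 firings)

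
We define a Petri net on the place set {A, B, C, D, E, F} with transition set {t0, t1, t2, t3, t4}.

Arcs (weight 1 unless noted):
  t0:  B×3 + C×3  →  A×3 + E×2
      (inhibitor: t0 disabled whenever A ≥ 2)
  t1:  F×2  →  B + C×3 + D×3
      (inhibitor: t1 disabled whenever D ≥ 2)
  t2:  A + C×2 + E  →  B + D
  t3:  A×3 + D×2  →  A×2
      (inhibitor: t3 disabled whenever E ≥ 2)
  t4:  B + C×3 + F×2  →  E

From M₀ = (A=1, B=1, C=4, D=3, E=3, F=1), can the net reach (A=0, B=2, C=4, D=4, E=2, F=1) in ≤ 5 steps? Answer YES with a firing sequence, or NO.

NO — not reachable within 5 firings

depth 0: 1 marking
depth 1: 2 markings reached so far
depth 2: 2 markings reached so far
(frontier empty at depth 2; search complete)
target is not among the 2 markings reachable within 5 steps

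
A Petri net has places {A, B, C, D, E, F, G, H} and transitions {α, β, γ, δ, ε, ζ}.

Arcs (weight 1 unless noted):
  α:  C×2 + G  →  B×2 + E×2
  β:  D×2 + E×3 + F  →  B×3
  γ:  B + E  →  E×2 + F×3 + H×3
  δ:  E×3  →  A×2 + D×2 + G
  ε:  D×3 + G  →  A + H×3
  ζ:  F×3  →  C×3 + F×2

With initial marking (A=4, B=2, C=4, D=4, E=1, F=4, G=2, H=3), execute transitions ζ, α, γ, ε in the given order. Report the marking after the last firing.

(A=5, B=3, C=5, D=1, E=4, F=6, G=0, H=9)

step 1: fire ζ:  (A=4, B=2, C=4, D=4, E=1, F=4, G=2, H=3) → (A=4, B=2, C=7, D=4, E=1, F=3, G=2, H=3)
step 2: fire α:  (A=4, B=2, C=7, D=4, E=1, F=3, G=2, H=3) → (A=4, B=4, C=5, D=4, E=3, F=3, G=1, H=3)
step 3: fire γ:  (A=4, B=4, C=5, D=4, E=3, F=3, G=1, H=3) → (A=4, B=3, C=5, D=4, E=4, F=6, G=1, H=6)
step 4: fire ε:  (A=4, B=3, C=5, D=4, E=4, F=6, G=1, H=6) → (A=5, B=3, C=5, D=1, E=4, F=6, G=0, H=9)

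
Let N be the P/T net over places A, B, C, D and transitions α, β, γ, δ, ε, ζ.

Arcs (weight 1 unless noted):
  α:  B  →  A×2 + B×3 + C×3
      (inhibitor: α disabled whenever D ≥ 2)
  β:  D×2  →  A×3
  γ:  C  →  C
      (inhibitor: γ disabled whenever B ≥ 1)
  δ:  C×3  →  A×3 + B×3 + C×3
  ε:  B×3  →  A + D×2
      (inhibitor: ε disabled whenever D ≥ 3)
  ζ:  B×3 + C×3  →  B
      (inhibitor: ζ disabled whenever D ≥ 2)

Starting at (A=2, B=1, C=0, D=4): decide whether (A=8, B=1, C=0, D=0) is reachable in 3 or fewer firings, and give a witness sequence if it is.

step 1: fire β:  (A=2, B=1, C=0, D=4) → (A=5, B=1, C=0, D=2)
step 2: fire β:  (A=5, B=1, C=0, D=2) → (A=8, B=1, C=0, D=0)

YES — reachable via ⟨β, β⟩ (2 firings)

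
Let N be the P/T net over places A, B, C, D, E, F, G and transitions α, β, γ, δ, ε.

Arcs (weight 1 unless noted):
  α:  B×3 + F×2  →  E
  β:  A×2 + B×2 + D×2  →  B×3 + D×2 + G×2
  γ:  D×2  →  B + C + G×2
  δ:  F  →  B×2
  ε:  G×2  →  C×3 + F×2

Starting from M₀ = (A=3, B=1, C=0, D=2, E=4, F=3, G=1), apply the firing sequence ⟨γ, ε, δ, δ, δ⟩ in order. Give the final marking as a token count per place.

(A=3, B=8, C=4, D=0, E=4, F=2, G=1)

step 1: fire γ:  (A=3, B=1, C=0, D=2, E=4, F=3, G=1) → (A=3, B=2, C=1, D=0, E=4, F=3, G=3)
step 2: fire ε:  (A=3, B=2, C=1, D=0, E=4, F=3, G=3) → (A=3, B=2, C=4, D=0, E=4, F=5, G=1)
step 3: fire δ:  (A=3, B=2, C=4, D=0, E=4, F=5, G=1) → (A=3, B=4, C=4, D=0, E=4, F=4, G=1)
step 4: fire δ:  (A=3, B=4, C=4, D=0, E=4, F=4, G=1) → (A=3, B=6, C=4, D=0, E=4, F=3, G=1)
step 5: fire δ:  (A=3, B=6, C=4, D=0, E=4, F=3, G=1) → (A=3, B=8, C=4, D=0, E=4, F=2, G=1)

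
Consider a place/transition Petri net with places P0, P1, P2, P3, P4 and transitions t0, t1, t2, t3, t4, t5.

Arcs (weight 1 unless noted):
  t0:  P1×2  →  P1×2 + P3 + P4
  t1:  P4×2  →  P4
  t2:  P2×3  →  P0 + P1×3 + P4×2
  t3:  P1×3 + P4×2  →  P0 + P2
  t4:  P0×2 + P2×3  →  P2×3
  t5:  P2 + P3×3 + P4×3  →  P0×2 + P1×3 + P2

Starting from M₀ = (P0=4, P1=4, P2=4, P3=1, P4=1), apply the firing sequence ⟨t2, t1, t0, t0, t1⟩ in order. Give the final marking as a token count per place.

step 1: fire t2:  (P0=4, P1=4, P2=4, P3=1, P4=1) → (P0=5, P1=7, P2=1, P3=1, P4=3)
step 2: fire t1:  (P0=5, P1=7, P2=1, P3=1, P4=3) → (P0=5, P1=7, P2=1, P3=1, P4=2)
step 3: fire t0:  (P0=5, P1=7, P2=1, P3=1, P4=2) → (P0=5, P1=7, P2=1, P3=2, P4=3)
step 4: fire t0:  (P0=5, P1=7, P2=1, P3=2, P4=3) → (P0=5, P1=7, P2=1, P3=3, P4=4)
step 5: fire t1:  (P0=5, P1=7, P2=1, P3=3, P4=4) → (P0=5, P1=7, P2=1, P3=3, P4=3)

(P0=5, P1=7, P2=1, P3=3, P4=3)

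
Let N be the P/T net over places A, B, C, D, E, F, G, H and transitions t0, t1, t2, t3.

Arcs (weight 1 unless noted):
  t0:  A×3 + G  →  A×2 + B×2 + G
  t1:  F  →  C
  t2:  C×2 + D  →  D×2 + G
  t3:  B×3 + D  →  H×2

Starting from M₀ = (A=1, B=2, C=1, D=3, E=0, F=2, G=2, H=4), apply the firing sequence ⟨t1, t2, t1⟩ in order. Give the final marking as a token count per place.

step 1: fire t1:  (A=1, B=2, C=1, D=3, E=0, F=2, G=2, H=4) → (A=1, B=2, C=2, D=3, E=0, F=1, G=2, H=4)
step 2: fire t2:  (A=1, B=2, C=2, D=3, E=0, F=1, G=2, H=4) → (A=1, B=2, C=0, D=4, E=0, F=1, G=3, H=4)
step 3: fire t1:  (A=1, B=2, C=0, D=4, E=0, F=1, G=3, H=4) → (A=1, B=2, C=1, D=4, E=0, F=0, G=3, H=4)

(A=1, B=2, C=1, D=4, E=0, F=0, G=3, H=4)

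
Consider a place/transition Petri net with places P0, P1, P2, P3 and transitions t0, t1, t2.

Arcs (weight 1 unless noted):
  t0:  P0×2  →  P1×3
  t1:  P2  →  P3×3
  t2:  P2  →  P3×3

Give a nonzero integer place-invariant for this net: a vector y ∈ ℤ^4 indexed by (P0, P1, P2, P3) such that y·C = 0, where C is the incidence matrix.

Incidence matrix C (rows=places, cols=transitions):
       t0   t1   t2
   P0  -2    0    0
   P1   3    0    0
   P2   0   -1   -1
   P3   0    3    3

Candidate y = [3, 2, 0, 0]; check y·C column-wise:
  col t0: 3·-2 + 2·3 = 0
  col t1: 3·0 + 2·0 + 0·-1 + 0·3 = 0
  col t2: 3·0 + 2·0 + 0·-1 + 0·3 = 0

y = (P0:3, P1:2, P2:0, P3:0)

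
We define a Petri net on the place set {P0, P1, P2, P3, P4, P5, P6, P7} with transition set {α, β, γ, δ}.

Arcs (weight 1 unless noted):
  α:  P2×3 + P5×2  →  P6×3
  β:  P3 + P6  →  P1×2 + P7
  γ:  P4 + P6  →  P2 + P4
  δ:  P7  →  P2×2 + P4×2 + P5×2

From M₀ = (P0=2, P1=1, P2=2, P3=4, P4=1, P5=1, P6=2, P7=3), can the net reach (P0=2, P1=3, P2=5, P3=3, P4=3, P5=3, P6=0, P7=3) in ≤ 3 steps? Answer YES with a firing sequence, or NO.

step 1: fire β:  (P0=2, P1=1, P2=2, P3=4, P4=1, P5=1, P6=2, P7=3) → (P0=2, P1=3, P2=2, P3=3, P4=1, P5=1, P6=1, P7=4)
step 2: fire γ:  (P0=2, P1=3, P2=2, P3=3, P4=1, P5=1, P6=1, P7=4) → (P0=2, P1=3, P2=3, P3=3, P4=1, P5=1, P6=0, P7=4)
step 3: fire δ:  (P0=2, P1=3, P2=3, P3=3, P4=1, P5=1, P6=0, P7=4) → (P0=2, P1=3, P2=5, P3=3, P4=3, P5=3, P6=0, P7=3)

YES — reachable via ⟨β, γ, δ⟩ (3 firings)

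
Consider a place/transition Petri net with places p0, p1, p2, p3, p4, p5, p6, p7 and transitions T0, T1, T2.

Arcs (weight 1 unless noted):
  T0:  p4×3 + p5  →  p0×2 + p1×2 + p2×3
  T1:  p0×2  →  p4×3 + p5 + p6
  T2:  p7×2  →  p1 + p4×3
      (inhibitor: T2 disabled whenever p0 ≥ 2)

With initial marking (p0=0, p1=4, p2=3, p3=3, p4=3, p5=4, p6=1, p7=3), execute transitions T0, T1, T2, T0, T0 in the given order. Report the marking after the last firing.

(p0=4, p1=11, p2=12, p3=3, p4=0, p5=2, p6=2, p7=1)

step 1: fire T0:  (p0=0, p1=4, p2=3, p3=3, p4=3, p5=4, p6=1, p7=3) → (p0=2, p1=6, p2=6, p3=3, p4=0, p5=3, p6=1, p7=3)
step 2: fire T1:  (p0=2, p1=6, p2=6, p3=3, p4=0, p5=3, p6=1, p7=3) → (p0=0, p1=6, p2=6, p3=3, p4=3, p5=4, p6=2, p7=3)
step 3: fire T2:  (p0=0, p1=6, p2=6, p3=3, p4=3, p5=4, p6=2, p7=3) → (p0=0, p1=7, p2=6, p3=3, p4=6, p5=4, p6=2, p7=1)
step 4: fire T0:  (p0=0, p1=7, p2=6, p3=3, p4=6, p5=4, p6=2, p7=1) → (p0=2, p1=9, p2=9, p3=3, p4=3, p5=3, p6=2, p7=1)
step 5: fire T0:  (p0=2, p1=9, p2=9, p3=3, p4=3, p5=3, p6=2, p7=1) → (p0=4, p1=11, p2=12, p3=3, p4=0, p5=2, p6=2, p7=1)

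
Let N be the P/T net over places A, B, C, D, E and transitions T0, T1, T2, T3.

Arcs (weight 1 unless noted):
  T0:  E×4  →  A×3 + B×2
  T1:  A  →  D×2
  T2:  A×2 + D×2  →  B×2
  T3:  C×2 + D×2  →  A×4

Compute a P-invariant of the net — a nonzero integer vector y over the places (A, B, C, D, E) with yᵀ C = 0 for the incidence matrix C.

Incidence matrix C (rows=places, cols=transitions):
       T0   T1   T2   T3
    A   3   -1   -2    4
    B   2    0    2    0
    C   0    0    0   -2
    D   0    2   -2   -2
    E  -4    0    0    0

Candidate y = [2, 3, 3, 1, 3]; check y·C column-wise:
  col T0: 2·3 + 3·2 + 3·0 + 1·0 + 3·-4 = 0
  col T1: 2·-1 + 3·0 + 3·0 + 1·2 + 3·0 = 0
  col T2: 2·-2 + 3·2 + 3·0 + 1·-2 + 3·0 = 0
  col T3: 2·4 + 3·0 + 3·-2 + 1·-2 + 3·0 = 0

y = (A:2, B:3, C:3, D:1, E:3)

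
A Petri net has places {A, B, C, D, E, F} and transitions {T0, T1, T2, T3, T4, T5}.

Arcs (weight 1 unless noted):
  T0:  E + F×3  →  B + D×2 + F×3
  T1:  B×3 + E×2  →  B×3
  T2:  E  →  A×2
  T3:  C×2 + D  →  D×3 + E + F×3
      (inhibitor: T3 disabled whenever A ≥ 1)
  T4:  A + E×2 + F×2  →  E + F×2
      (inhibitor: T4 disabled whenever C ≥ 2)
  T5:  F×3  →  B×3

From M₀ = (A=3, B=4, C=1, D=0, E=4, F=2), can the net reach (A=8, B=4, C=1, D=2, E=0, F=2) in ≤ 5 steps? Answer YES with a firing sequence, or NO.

NO — not reachable within 5 firings

depth 0: 1 marking
depth 1: 4 markings reached so far
depth 2: 10 markings reached so far
depth 3: 17 markings reached so far
depth 4: 21 markings reached so far
depth 5: 21 markings reached so far
(frontier empty at depth 5; search complete)
target is not among the 21 markings reachable within 5 steps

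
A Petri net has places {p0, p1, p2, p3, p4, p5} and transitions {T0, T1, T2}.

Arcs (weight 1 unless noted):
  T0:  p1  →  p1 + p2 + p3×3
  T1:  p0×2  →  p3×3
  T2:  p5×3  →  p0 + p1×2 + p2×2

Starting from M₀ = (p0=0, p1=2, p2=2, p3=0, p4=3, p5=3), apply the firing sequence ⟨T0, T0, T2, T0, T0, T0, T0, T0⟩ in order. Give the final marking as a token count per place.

(p0=1, p1=4, p2=11, p3=21, p4=3, p5=0)

step 1: fire T0:  (p0=0, p1=2, p2=2, p3=0, p4=3, p5=3) → (p0=0, p1=2, p2=3, p3=3, p4=3, p5=3)
step 2: fire T0:  (p0=0, p1=2, p2=3, p3=3, p4=3, p5=3) → (p0=0, p1=2, p2=4, p3=6, p4=3, p5=3)
step 3: fire T2:  (p0=0, p1=2, p2=4, p3=6, p4=3, p5=3) → (p0=1, p1=4, p2=6, p3=6, p4=3, p5=0)
step 4: fire T0:  (p0=1, p1=4, p2=6, p3=6, p4=3, p5=0) → (p0=1, p1=4, p2=7, p3=9, p4=3, p5=0)
step 5: fire T0:  (p0=1, p1=4, p2=7, p3=9, p4=3, p5=0) → (p0=1, p1=4, p2=8, p3=12, p4=3, p5=0)
step 6: fire T0:  (p0=1, p1=4, p2=8, p3=12, p4=3, p5=0) → (p0=1, p1=4, p2=9, p3=15, p4=3, p5=0)
step 7: fire T0:  (p0=1, p1=4, p2=9, p3=15, p4=3, p5=0) → (p0=1, p1=4, p2=10, p3=18, p4=3, p5=0)
step 8: fire T0:  (p0=1, p1=4, p2=10, p3=18, p4=3, p5=0) → (p0=1, p1=4, p2=11, p3=21, p4=3, p5=0)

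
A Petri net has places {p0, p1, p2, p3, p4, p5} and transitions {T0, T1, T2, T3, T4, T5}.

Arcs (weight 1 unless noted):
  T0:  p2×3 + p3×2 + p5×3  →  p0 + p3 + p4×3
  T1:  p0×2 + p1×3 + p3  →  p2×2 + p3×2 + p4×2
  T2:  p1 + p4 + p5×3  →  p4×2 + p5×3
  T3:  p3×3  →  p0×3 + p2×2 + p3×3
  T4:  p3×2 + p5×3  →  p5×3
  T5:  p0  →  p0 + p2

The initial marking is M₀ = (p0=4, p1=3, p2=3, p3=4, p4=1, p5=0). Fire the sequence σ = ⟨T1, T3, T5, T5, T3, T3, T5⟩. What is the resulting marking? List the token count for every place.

(p0=11, p1=0, p2=14, p3=5, p4=3, p5=0)

step 1: fire T1:  (p0=4, p1=3, p2=3, p3=4, p4=1, p5=0) → (p0=2, p1=0, p2=5, p3=5, p4=3, p5=0)
step 2: fire T3:  (p0=2, p1=0, p2=5, p3=5, p4=3, p5=0) → (p0=5, p1=0, p2=7, p3=5, p4=3, p5=0)
step 3: fire T5:  (p0=5, p1=0, p2=7, p3=5, p4=3, p5=0) → (p0=5, p1=0, p2=8, p3=5, p4=3, p5=0)
step 4: fire T5:  (p0=5, p1=0, p2=8, p3=5, p4=3, p5=0) → (p0=5, p1=0, p2=9, p3=5, p4=3, p5=0)
step 5: fire T3:  (p0=5, p1=0, p2=9, p3=5, p4=3, p5=0) → (p0=8, p1=0, p2=11, p3=5, p4=3, p5=0)
step 6: fire T3:  (p0=8, p1=0, p2=11, p3=5, p4=3, p5=0) → (p0=11, p1=0, p2=13, p3=5, p4=3, p5=0)
step 7: fire T5:  (p0=11, p1=0, p2=13, p3=5, p4=3, p5=0) → (p0=11, p1=0, p2=14, p3=5, p4=3, p5=0)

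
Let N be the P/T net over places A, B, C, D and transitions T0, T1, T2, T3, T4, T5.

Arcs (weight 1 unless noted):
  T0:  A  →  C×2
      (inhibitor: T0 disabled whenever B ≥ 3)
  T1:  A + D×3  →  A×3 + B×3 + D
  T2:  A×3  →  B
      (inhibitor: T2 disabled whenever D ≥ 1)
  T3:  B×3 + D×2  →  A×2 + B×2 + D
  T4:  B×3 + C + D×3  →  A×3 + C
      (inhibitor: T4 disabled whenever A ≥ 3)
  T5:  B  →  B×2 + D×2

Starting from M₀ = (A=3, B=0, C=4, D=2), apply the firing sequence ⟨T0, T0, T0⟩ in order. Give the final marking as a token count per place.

step 1: fire T0:  (A=3, B=0, C=4, D=2) → (A=2, B=0, C=6, D=2)
step 2: fire T0:  (A=2, B=0, C=6, D=2) → (A=1, B=0, C=8, D=2)
step 3: fire T0:  (A=1, B=0, C=8, D=2) → (A=0, B=0, C=10, D=2)

(A=0, B=0, C=10, D=2)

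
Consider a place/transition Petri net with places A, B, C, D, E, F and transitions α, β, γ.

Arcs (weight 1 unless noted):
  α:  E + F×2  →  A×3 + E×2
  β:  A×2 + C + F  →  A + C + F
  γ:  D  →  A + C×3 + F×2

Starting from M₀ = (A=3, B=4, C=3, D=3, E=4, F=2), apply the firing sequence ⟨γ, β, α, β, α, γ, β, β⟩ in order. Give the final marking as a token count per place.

(A=7, B=4, C=9, D=1, E=6, F=2)

step 1: fire γ:  (A=3, B=4, C=3, D=3, E=4, F=2) → (A=4, B=4, C=6, D=2, E=4, F=4)
step 2: fire β:  (A=4, B=4, C=6, D=2, E=4, F=4) → (A=3, B=4, C=6, D=2, E=4, F=4)
step 3: fire α:  (A=3, B=4, C=6, D=2, E=4, F=4) → (A=6, B=4, C=6, D=2, E=5, F=2)
step 4: fire β:  (A=6, B=4, C=6, D=2, E=5, F=2) → (A=5, B=4, C=6, D=2, E=5, F=2)
step 5: fire α:  (A=5, B=4, C=6, D=2, E=5, F=2) → (A=8, B=4, C=6, D=2, E=6, F=0)
step 6: fire γ:  (A=8, B=4, C=6, D=2, E=6, F=0) → (A=9, B=4, C=9, D=1, E=6, F=2)
step 7: fire β:  (A=9, B=4, C=9, D=1, E=6, F=2) → (A=8, B=4, C=9, D=1, E=6, F=2)
step 8: fire β:  (A=8, B=4, C=9, D=1, E=6, F=2) → (A=7, B=4, C=9, D=1, E=6, F=2)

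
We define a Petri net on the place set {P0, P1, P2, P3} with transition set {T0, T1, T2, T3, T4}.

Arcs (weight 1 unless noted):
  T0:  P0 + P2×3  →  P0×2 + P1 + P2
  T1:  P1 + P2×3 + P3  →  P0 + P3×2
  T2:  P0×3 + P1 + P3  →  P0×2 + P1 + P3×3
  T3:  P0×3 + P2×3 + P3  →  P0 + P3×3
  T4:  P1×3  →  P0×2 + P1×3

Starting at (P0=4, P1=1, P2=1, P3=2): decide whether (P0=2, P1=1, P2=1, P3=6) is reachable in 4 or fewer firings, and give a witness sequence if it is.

YES — reachable via ⟨T2, T2⟩ (2 firings)

step 1: fire T2:  (P0=4, P1=1, P2=1, P3=2) → (P0=3, P1=1, P2=1, P3=4)
step 2: fire T2:  (P0=3, P1=1, P2=1, P3=4) → (P0=2, P1=1, P2=1, P3=6)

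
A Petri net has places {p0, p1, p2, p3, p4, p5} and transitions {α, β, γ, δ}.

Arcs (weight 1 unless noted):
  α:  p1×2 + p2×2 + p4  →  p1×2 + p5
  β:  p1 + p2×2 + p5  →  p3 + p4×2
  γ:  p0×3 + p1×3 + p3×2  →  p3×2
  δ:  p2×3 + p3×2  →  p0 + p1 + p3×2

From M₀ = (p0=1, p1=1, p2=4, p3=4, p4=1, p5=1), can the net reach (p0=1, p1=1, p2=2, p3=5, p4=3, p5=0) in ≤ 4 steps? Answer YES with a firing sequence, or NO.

NO — not reachable within 4 firings

depth 0: 1 marking
depth 1: 3 markings reached so far
depth 2: 3 markings reached so far
(frontier empty at depth 2; search complete)
target is not among the 3 markings reachable within 4 steps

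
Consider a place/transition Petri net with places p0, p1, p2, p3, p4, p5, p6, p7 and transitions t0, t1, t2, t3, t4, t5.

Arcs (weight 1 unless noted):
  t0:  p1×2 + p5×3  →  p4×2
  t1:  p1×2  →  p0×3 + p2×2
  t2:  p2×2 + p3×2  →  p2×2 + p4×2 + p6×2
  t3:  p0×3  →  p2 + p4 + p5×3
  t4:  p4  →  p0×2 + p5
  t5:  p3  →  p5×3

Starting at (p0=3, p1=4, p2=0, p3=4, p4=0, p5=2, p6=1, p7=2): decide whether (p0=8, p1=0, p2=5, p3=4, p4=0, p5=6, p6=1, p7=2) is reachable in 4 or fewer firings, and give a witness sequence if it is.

step 1: fire t1:  (p0=3, p1=4, p2=0, p3=4, p4=0, p5=2, p6=1, p7=2) → (p0=6, p1=2, p2=2, p3=4, p4=0, p5=2, p6=1, p7=2)
step 2: fire t1:  (p0=6, p1=2, p2=2, p3=4, p4=0, p5=2, p6=1, p7=2) → (p0=9, p1=0, p2=4, p3=4, p4=0, p5=2, p6=1, p7=2)
step 3: fire t3:  (p0=9, p1=0, p2=4, p3=4, p4=0, p5=2, p6=1, p7=2) → (p0=6, p1=0, p2=5, p3=4, p4=1, p5=5, p6=1, p7=2)
step 4: fire t4:  (p0=6, p1=0, p2=5, p3=4, p4=1, p5=5, p6=1, p7=2) → (p0=8, p1=0, p2=5, p3=4, p4=0, p5=6, p6=1, p7=2)

YES — reachable via ⟨t1, t1, t3, t4⟩ (4 firings)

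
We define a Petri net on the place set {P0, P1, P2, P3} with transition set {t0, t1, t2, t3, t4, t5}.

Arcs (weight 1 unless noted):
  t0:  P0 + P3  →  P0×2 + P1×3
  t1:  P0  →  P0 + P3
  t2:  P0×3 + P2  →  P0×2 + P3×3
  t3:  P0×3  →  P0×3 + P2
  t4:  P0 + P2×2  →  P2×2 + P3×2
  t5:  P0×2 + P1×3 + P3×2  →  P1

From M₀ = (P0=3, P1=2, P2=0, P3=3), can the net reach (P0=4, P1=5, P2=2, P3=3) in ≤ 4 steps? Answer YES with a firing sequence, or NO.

YES — reachable via ⟨t0, t1, t3, t3⟩ (4 firings)

step 1: fire t0:  (P0=3, P1=2, P2=0, P3=3) → (P0=4, P1=5, P2=0, P3=2)
step 2: fire t1:  (P0=4, P1=5, P2=0, P3=2) → (P0=4, P1=5, P2=0, P3=3)
step 3: fire t3:  (P0=4, P1=5, P2=0, P3=3) → (P0=4, P1=5, P2=1, P3=3)
step 4: fire t3:  (P0=4, P1=5, P2=1, P3=3) → (P0=4, P1=5, P2=2, P3=3)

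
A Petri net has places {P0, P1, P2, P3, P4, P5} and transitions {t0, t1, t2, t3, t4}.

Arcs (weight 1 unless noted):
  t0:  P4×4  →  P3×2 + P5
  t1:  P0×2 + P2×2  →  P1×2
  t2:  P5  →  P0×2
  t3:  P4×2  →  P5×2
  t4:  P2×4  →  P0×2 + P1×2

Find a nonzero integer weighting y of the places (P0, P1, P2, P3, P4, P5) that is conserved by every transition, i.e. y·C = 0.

y = (P0:1, P1:3, P2:2, P3:3, P4:2, P5:2)

Incidence matrix C (rows=places, cols=transitions):
       t0   t1   t2   t3   t4
   P0   0   -2    2    0    2
   P1   0    2    0    0    2
   P2   0   -2    0    0   -4
   P3   2    0    0    0    0
   P4  -4    0    0   -2    0
   P5   1    0   -1    2    0

Candidate y = [1, 3, 2, 3, 2, 2]; check y·C column-wise:
  col t0: 1·0 + 3·0 + 2·0 + 3·2 + 2·-4 + 2·1 = 0
  col t1: 1·-2 + 3·2 + 2·-2 + 3·0 + 2·0 + 2·0 = 0
  col t2: 1·2 + 3·0 + 2·0 + 3·0 + 2·0 + 2·-1 = 0
  col t3: 1·0 + 3·0 + 2·0 + 3·0 + 2·-2 + 2·2 = 0
  col t4: 1·2 + 3·2 + 2·-4 + 3·0 + 2·0 + 2·0 = 0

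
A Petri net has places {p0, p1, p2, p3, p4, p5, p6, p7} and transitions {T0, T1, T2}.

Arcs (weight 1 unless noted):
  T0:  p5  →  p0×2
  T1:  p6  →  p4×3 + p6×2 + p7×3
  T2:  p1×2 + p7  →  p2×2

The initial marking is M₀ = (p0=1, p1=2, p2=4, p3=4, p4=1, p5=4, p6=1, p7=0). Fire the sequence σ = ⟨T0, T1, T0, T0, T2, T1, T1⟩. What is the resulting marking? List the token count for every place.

step 1: fire T0:  (p0=1, p1=2, p2=4, p3=4, p4=1, p5=4, p6=1, p7=0) → (p0=3, p1=2, p2=4, p3=4, p4=1, p5=3, p6=1, p7=0)
step 2: fire T1:  (p0=3, p1=2, p2=4, p3=4, p4=1, p5=3, p6=1, p7=0) → (p0=3, p1=2, p2=4, p3=4, p4=4, p5=3, p6=2, p7=3)
step 3: fire T0:  (p0=3, p1=2, p2=4, p3=4, p4=4, p5=3, p6=2, p7=3) → (p0=5, p1=2, p2=4, p3=4, p4=4, p5=2, p6=2, p7=3)
step 4: fire T0:  (p0=5, p1=2, p2=4, p3=4, p4=4, p5=2, p6=2, p7=3) → (p0=7, p1=2, p2=4, p3=4, p4=4, p5=1, p6=2, p7=3)
step 5: fire T2:  (p0=7, p1=2, p2=4, p3=4, p4=4, p5=1, p6=2, p7=3) → (p0=7, p1=0, p2=6, p3=4, p4=4, p5=1, p6=2, p7=2)
step 6: fire T1:  (p0=7, p1=0, p2=6, p3=4, p4=4, p5=1, p6=2, p7=2) → (p0=7, p1=0, p2=6, p3=4, p4=7, p5=1, p6=3, p7=5)
step 7: fire T1:  (p0=7, p1=0, p2=6, p3=4, p4=7, p5=1, p6=3, p7=5) → (p0=7, p1=0, p2=6, p3=4, p4=10, p5=1, p6=4, p7=8)

(p0=7, p1=0, p2=6, p3=4, p4=10, p5=1, p6=4, p7=8)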